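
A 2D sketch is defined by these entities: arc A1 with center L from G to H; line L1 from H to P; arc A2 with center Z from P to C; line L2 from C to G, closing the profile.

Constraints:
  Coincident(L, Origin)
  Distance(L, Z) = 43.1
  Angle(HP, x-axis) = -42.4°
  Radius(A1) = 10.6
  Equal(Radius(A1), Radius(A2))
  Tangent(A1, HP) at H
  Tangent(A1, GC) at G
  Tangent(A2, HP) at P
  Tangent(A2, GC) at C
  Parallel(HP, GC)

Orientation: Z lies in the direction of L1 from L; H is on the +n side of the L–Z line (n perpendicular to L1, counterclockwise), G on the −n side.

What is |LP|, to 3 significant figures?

44.4

The slot axis is L1's direction at -42.4°, so u = (cos -42.4°, sin -42.4°) = (0.738, -0.674) and n = (−sin -42.4°, cos -42.4°) = (0.674, 0.738). L is at the origin and Z lies 43.1 along u from L, so Z = 43.1·u = (31.8, -29.1). Tangency of A1 to both parallel lines with radius 10.6 puts H and G at L ± 10.6·n: H = (7.15, 7.83), G = (-7.15, -7.83). Equal radii place P and C the same way about Z: P = Z + 10.6·n = (39.0, -21.2), C = Z − 10.6·n = (24.7, -36.9). Then |LP| = |P − L| = 44.4.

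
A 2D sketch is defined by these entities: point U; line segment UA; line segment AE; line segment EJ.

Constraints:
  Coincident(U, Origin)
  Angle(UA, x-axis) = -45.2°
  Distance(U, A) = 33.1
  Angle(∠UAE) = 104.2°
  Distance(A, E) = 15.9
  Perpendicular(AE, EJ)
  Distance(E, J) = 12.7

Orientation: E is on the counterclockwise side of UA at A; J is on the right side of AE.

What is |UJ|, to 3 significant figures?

50.8

U is at the origin; UA runs at -45.2° with length 33.1, so A = 33.1·(cos -45.2°, sin -45.2°) = (23.3, -23.5). ∠UAE = 104.2°, so AE runs at -45.2° + (180° − 104.2°) = 30.6° from the x-axis; with |AE| = 15.9, E = A + 15.9·(cos 30.6°, sin 30.6°) = (37.0, -15.4). AE ⟂ EJ; with |EJ| = 12.7 on the right of AE, J = E + 12.7·(0.509, -0.861) = (43.5, -26.3). Then |UJ| = |J − U| = 50.8.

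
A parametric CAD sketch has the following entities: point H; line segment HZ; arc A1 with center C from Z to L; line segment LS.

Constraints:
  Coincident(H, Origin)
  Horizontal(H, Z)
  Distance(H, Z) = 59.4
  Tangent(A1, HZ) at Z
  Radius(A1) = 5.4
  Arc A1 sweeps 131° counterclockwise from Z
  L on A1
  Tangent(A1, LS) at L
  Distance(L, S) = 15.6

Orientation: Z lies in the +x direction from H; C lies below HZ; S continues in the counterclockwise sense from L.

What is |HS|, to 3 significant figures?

68.8

H is at the origin; HZ is horizontal with |HZ| = 59.4 and Z on the +x side, so Z = (59.4, 0.00). The tangent condition forces CZ to be normal to HZ, so C = Z + (0, -5.4) = (59.4, -5.40). On A1, Z sits at bearing 90° from C; a 131° counterclockwise sweep puts L at bearing 221°, so L = C + 5.4·(cos 221°, sin 221°) = (55.3, -8.94). Tangency of A1 to LS means the radius CL is perpendicular to LS, so LS runs along (−sin 221°, cos 221°); with |LS| = 15.6, S = (65.6, -20.7). Then |HS| = |S − H| = 68.8.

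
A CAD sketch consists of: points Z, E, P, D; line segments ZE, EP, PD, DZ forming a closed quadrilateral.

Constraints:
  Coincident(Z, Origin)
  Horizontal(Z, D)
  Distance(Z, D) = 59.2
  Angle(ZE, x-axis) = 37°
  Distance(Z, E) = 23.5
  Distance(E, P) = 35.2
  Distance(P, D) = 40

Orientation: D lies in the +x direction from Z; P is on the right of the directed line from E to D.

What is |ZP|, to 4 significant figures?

32.24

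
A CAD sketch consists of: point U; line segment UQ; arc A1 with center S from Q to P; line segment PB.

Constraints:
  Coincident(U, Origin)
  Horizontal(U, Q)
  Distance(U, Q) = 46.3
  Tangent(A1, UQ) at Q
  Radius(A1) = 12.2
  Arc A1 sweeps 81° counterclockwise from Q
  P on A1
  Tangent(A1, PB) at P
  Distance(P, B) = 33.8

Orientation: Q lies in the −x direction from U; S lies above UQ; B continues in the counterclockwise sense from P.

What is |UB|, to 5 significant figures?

52.406

U is at the origin; UQ is horizontal with |UQ| = 46.3 and Q on the −x side, so Q = (-46.300, 0.0000). A1 meets UQ tangentially, so SQ is at right angles to UQ, so S = Q + (0, 12.2) = (-46.300, 12.200). On A1, Q sits at bearing -90° from S; an 81° counterclockwise sweep puts P at bearing -9°, so P = S + 12.2·(cos -9°, sin -9°) = (-34.250, 10.291). Tangency of A1 to PB means the radius SP is perpendicular to PB, so PB runs along (−sin -9°, cos -9°); with |PB| = 33.8, B = (-28.963, 43.675). Then |UB| = |B − U| = 52.406.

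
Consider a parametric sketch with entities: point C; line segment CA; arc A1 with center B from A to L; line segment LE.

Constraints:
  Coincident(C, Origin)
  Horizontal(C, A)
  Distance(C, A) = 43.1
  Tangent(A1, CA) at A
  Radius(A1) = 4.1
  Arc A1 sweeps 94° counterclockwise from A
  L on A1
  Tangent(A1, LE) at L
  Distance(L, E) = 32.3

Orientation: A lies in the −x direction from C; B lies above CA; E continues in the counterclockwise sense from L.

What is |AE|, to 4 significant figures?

36.65

C is at the origin; CA is horizontal with |CA| = 43.1 and A on the −x side, so A = (-43.10, 0.000). A1 meets CA tangentially, so BA is at right angles to CA, so B = A + (0, 4.1) = (-43.10, 4.100). On A1, A sits at bearing -90° from B; a 94° counterclockwise sweep puts L at bearing 4°, so L = B + 4.1·(cos 4°, sin 4°) = (-39.01, 4.386). Since A1 is tangent to LE there, BL ⟂ LE, so LE runs along (−sin 4°, cos 4°); with |LE| = 32.3, E = (-41.26, 36.61). Then |AE| = |E − A| = 36.65.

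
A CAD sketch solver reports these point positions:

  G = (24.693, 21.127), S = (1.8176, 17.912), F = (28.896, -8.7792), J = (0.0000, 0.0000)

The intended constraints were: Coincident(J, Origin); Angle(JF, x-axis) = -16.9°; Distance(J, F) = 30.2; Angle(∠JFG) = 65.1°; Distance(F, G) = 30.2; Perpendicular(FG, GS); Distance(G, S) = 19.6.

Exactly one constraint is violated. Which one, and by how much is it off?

Distance(G, S) = 19.6 — off by 3.50.

J = (0.00, 0.00) ✓; JF at -16.90° ✓; |JF| = 30.20 ✓; ∠JFG = 65.10° ✓; |FG| = 30.20 ✓; ∠(FG, GS) = 90.00° ✓; |GS| = 23.10 ✗.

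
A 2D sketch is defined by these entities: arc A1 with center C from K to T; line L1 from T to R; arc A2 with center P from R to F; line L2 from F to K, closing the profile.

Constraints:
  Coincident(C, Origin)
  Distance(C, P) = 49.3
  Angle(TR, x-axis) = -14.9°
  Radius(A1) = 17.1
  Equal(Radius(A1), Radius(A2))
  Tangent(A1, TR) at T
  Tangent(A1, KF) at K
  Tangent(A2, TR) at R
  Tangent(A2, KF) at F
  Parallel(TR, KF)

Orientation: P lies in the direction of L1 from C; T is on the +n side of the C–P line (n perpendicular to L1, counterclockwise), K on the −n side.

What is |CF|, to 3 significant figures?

52.2

The slot axis is L1's direction at -14.9°, so u = (cos -14.9°, sin -14.9°) = (0.966, -0.257) and n = (−sin -14.9°, cos -14.9°) = (0.257, 0.966). C is at the origin and P lies 49.3 along u from C, so P = 49.3·u = (47.6, -12.7). Tangency of A1 to both parallel lines with radius 17.1 puts T and K at C ± 17.1·n: T = (4.40, 16.5), K = (-4.40, -16.5). Equal radii place R and F the same way about P: R = P + 17.1·n = (52.0, 3.85), F = P − 17.1·n = (43.2, -29.2). Then |CF| = |F − C| = 52.2.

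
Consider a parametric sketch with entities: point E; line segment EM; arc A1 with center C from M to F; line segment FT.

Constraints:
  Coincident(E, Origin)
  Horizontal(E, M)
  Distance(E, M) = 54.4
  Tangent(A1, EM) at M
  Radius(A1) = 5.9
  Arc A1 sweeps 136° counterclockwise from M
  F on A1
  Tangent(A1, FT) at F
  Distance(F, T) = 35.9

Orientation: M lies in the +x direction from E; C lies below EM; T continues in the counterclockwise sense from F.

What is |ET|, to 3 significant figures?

83.8

E is at the origin; EM is horizontal with |EM| = 54.4 and M on the +x side, so M = (54.4, 0.00). Since A1 is tangent to EM there, CM ⟂ EM, so C = M + (0, -5.9) = (54.4, -5.90). On A1, M sits at bearing 90° from C; a 136° counterclockwise sweep puts F at bearing 226°, so F = C + 5.9·(cos 226°, sin 226°) = (50.3, -10.1). Since A1 is tangent to FT there, CF ⟂ FT, so FT runs along (−sin 226°, cos 226°); with |FT| = 35.9, T = (76.1, -35.1). Then |ET| = |T − E| = 83.8.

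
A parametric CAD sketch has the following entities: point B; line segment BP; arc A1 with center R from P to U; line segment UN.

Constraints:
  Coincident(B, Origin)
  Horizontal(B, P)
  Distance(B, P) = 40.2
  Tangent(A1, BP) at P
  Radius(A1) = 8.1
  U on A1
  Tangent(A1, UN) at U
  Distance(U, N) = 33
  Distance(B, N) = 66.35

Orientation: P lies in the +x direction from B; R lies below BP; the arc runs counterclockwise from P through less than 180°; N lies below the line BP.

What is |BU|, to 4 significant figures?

36.09

Checks: |RU| = 8.100 ✓; ∠(RU, UN) = 90.00° ✓; |UN| = 33.00 ✓; |BN| = 66.35 ✓.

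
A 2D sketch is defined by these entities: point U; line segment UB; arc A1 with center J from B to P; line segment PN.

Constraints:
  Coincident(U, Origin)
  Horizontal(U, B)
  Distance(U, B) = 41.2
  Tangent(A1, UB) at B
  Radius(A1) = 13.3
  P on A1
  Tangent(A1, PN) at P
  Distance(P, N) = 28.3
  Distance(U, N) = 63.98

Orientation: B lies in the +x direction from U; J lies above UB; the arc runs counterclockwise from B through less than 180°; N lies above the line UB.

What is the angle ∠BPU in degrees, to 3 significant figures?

35.5°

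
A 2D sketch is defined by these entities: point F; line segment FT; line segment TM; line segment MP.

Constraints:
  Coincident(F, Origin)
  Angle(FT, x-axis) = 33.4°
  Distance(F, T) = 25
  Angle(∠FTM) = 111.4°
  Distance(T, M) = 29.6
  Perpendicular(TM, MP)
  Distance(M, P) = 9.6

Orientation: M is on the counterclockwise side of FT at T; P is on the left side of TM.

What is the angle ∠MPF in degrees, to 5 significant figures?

109.45°

∠FTM = 111.4°, so TM runs at 33.4° + (180° − 111.4°) = 102.00° from the x-axis; with |TM| = 29.6, M = T + 29.6·(cos 102.00°, sin 102.00°) = (14.717, 42.715). TM is perpendicular to MP; with |MP| = 9.6 on the left of TM, P = M + 9.6·(-0.97815, -0.20791) = (5.3268, 40.719). Then cos ∠MPF = PM·PF / (|PM||PF|), giving 109.45°.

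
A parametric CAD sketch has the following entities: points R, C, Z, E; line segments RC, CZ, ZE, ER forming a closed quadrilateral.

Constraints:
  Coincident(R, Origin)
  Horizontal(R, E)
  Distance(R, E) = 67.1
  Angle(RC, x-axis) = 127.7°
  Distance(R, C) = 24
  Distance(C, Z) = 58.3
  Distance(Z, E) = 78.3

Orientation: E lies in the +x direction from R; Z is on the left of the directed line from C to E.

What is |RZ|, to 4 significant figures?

67.88

Checks: |CZ| = 58.30 ✓; |ZE| = 78.30 ✓.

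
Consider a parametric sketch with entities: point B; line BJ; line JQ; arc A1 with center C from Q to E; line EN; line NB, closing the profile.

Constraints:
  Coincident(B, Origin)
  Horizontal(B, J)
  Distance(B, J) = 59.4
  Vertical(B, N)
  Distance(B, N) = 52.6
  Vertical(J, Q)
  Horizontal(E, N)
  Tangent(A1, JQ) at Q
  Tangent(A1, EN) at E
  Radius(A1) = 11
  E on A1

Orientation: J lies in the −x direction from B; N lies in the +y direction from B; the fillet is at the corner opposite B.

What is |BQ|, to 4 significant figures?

72.52

B is at the origin; BJ is horizontal with |BJ| = 59.4 and J on the −x side, so J = (-59.40, 0.000). BN is vertical with |BN| = 52.6 and N on the +y side, so N = (0.000, 52.60). The virtual corner opposite B is at (-59.40, 52.60). The tangent condition forces CQ to be normal to JQ and the tangent condition forces CE to be normal to EN, with radius 11.0, so the center C sits 11.0 in from both sides at C = (-48.40, 41.60). That places the tangent points at Q = (-59.40, 41.60) on JQ and E = (-48.40, 52.60) on EN. Then |BQ| = |Q − B| = 72.52.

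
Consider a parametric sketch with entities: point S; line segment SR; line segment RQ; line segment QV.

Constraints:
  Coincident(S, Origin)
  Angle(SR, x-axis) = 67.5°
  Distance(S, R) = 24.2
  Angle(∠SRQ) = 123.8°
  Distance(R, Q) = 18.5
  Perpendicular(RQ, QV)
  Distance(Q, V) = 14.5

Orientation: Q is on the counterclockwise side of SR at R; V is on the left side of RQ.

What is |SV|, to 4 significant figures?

32.45

S is at the origin; SR runs at 67.5° with length 24.2, so R = 24.2·(cos 67.5°, sin 67.5°) = (9.261, 22.36). ∠SRQ = 123.8°, so RQ runs at 67.5° + (180° − 123.8°) = 123.7° from the x-axis; with |RQ| = 18.5, Q = R + 18.5·(cos 123.7°, sin 123.7°) = (-1.004, 37.75). RQ is perpendicular to QV; with |QV| = 14.5 on the left of RQ, V = Q + 14.5·(-0.8320, -0.5548) = (-13.07, 29.70). Then |SV| = |V − S| = 32.45.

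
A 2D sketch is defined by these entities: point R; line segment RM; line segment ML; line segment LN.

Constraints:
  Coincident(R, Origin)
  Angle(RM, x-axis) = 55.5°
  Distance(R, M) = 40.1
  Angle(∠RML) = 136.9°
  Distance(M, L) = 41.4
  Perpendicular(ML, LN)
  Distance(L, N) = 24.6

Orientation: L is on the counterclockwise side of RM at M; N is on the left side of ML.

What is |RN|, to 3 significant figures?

70.7

R is at the origin; RM runs at 55.5° with length 40.1, so M = 40.1·(cos 55.5°, sin 55.5°) = (22.7, 33.0). ∠RML = 136.9°, so ML runs at 55.5° + (180° − 136.9°) = 98.6° from the x-axis; with |ML| = 41.4, L = M + 41.4·(cos 98.6°, sin 98.6°) = (16.5, 74.0). ML ⟂ LN; with |LN| = 24.6 on the left of ML, N = L + 24.6·(-0.989, -0.150) = (-7.80, 70.3). Then |RN| = |N − R| = 70.7.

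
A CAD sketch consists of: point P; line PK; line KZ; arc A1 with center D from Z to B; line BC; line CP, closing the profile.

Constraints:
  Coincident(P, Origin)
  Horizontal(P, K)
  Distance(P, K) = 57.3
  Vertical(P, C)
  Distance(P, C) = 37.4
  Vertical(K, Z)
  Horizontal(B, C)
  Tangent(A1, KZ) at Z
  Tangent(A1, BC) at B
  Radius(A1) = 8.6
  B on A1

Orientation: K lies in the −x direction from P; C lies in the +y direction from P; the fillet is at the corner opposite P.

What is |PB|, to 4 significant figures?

61.40

The virtual corner opposite P is at (-57.30, 37.40). The tangent condition forces DZ to be normal to KZ and tangency of A1 to BC means the radius DB is perpendicular to BC, with radius 8.6, so the center D sits 8.6 in from both sides at D = (-48.70, 28.80). That places the tangent points at Z = (-57.30, 28.80) on KZ and B = (-48.70, 37.40) on BC. Then |PB| = |B − P| = 61.40.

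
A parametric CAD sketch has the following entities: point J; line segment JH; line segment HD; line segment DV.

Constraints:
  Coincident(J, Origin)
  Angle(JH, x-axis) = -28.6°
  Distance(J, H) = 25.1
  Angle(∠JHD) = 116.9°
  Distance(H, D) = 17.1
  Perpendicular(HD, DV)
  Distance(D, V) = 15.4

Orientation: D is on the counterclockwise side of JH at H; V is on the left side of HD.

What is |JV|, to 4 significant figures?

29.30

∠JHD = 116.9°, so HD runs at -28.6° + (180° − 116.9°) = 34.50° from the x-axis; with |HD| = 17.1, D = H + 17.1·(cos 34.50°, sin 34.50°) = (36.13, -2.330). The perpendicularity gives DV at right angles to HD; with |DV| = 15.4 on the left of HD, V = D + 15.4·(-0.5664, 0.8241) = (27.41, 10.36). Then |JV| = |V − J| = 29.30.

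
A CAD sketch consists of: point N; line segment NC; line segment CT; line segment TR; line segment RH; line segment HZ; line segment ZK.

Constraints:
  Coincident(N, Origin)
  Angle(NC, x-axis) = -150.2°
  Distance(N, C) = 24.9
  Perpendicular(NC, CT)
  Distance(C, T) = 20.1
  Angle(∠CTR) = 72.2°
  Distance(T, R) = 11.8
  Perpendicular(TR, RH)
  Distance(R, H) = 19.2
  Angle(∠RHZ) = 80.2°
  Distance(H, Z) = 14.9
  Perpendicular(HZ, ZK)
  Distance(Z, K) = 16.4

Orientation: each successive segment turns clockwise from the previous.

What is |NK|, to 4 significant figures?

31.91

∠RHZ = 80.2° gives HZ at -177.8° from the x-axis; with |HZ| = 14.9, Z = (-30.95, -11.83). HZ is perpendicular to ZK, so ZK runs at 92.20°; with |ZK| = 16.4, K = (-31.58, 4.556). Then |NK| = |K − N| = 31.91.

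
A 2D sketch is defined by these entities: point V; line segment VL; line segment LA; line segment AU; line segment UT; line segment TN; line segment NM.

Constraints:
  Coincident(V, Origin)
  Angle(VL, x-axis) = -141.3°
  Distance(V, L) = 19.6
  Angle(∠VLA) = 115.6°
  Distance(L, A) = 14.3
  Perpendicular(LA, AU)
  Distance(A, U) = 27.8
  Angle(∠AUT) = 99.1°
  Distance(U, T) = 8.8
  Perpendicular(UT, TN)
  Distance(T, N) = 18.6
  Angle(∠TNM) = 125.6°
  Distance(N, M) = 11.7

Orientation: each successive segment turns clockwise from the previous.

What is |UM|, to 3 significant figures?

25.4

UT is perpendicular to TN, so TN runs at -107°; with |TN| = 18.6, N = (-13.0, -1.34). ∠TNM = 125.6° gives NM at -161° from the x-axis; with |NM| = 11.7, M = (-24.1, -5.15). Then |UM| = |M − U| = 25.4.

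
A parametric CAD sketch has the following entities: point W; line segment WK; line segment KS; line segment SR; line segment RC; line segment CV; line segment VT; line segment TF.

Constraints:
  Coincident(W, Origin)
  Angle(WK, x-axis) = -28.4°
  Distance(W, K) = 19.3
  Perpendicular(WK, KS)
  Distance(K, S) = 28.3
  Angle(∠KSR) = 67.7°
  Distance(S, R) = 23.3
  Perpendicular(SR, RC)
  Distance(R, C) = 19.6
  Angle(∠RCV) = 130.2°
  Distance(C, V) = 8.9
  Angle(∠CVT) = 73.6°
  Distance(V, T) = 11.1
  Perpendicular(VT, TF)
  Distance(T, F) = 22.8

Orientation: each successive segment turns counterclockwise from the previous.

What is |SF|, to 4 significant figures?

33.42

W is at the origin; WK runs at -28.4° with length 19.3, so K = (16.98, -9.180). WK ⟂ KS, so KS runs at 61.60°; with |KS| = 28.3, S = (30.44, 15.71). ∠KSR = 67.7° gives SR at 173.9° from the x-axis; with |SR| = 23.3, R = (7.269, 18.19). The perpendicularity gives RC at right angles to SR, so RC runs at -96.10°; with |RC| = 19.6, C = (5.187, -1.299). ∠RCV = 130.2° gives CV at -46.30° from the x-axis; with |CV| = 8.9, V = (11.34, -7.733). ∠CVT = 73.6° gives VT at 60.10° from the x-axis; with |VT| = 11.1, T = (16.87, 1.890). VT ⟂ TF, so TF runs at 150.1°; with |TF| = 22.8, F = (-2.897, 13.26). Then |SF| = |F − S| = 33.42.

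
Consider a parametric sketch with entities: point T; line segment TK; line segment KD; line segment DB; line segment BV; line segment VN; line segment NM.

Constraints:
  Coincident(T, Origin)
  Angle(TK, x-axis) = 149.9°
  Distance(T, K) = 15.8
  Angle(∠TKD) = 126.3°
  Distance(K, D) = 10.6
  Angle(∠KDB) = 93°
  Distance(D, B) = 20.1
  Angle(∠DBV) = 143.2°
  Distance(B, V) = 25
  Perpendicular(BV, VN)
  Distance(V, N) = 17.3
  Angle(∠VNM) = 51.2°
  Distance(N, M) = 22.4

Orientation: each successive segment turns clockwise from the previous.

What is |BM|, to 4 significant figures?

8.219

T is at the origin; TK runs at 149.9° with length 15.8, so K = (-13.67, 7.924). ∠TKD = 126.3° gives KD at 96.20° from the x-axis; with |KD| = 10.6, D = (-14.81, 18.46). ∠KDB = 93.0° gives DB at 9.200° from the x-axis; with |DB| = 20.1, B = (5.027, 21.68). ∠DBV = 143.2° gives BV at -27.60° from the x-axis; with |BV| = 25.0, V = (27.18, 10.09). BV ⟂ VN, so VN runs at -117.6°; with |VN| = 17.3, N = (19.17, -5.238). ∠VNM = 51.2° gives NM at 113.6° from the x-axis; with |NM| = 22.4, M = (10.20, 15.29). Then |BM| = |M − B| = 8.219.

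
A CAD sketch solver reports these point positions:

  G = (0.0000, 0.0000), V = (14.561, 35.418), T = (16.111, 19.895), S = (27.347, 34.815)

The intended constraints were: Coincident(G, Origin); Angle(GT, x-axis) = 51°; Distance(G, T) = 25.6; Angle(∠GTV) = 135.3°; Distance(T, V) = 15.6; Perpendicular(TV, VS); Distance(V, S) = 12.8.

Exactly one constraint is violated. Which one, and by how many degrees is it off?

Perpendicular(TV, VS) — off by 8.40°.

G = (0.00, 0.00) ✓; GT at 51.00° ✓; |GT| = 25.60 ✓; ∠GTV = 135.3° ✓; |TV| = 15.60 ✓; ∠(TV, VS) = 98.40° ✗; |VS| = 12.80 ✓.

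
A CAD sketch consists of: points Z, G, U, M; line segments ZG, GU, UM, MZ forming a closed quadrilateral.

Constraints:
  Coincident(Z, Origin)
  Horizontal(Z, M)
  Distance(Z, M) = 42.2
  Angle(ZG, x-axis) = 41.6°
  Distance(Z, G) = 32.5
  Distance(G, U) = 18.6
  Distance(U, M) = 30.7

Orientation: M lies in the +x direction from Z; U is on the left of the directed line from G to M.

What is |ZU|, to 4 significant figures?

50.82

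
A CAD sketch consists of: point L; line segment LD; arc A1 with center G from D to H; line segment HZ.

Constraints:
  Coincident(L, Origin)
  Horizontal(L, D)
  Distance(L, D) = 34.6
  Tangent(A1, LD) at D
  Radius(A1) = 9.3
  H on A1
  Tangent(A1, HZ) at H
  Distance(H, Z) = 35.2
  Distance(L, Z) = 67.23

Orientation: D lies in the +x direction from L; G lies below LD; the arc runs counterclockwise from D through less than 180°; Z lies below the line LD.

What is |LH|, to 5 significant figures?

32.498

Checks: L.y = 0.00, D.y = 0.00 ✓; |GH| = 9.300 ✓; ∠(GH, HZ) = 90.00° ✓; |HZ| = 35.20 ✓; |LZ| = 67.23 ✓.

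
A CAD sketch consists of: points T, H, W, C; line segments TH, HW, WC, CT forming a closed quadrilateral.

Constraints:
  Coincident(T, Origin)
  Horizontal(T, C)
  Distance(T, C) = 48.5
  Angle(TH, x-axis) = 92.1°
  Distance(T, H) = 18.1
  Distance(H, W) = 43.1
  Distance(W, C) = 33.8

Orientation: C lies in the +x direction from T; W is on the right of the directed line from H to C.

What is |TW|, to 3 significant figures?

28.4

Checks: |HW| = 43.10 ✓; |WC| = 33.80 ✓.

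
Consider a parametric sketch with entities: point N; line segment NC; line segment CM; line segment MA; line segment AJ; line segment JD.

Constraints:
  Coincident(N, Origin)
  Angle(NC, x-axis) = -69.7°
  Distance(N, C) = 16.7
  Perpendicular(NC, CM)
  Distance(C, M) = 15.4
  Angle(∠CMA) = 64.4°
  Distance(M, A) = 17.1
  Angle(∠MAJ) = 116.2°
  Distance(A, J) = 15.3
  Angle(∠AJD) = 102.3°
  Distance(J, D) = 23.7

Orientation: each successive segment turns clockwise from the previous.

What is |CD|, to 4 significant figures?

14.66

∠MAJ = 116.2° gives AJ at 20.90° from the x-axis; with |AJ| = 15.3, J = (7.223, 1.479). ∠AJD = 102.3° gives JD at -56.80° from the x-axis; with |JD| = 23.7, D = (20.20, -18.35). Then |CD| = |D − C| = 14.66.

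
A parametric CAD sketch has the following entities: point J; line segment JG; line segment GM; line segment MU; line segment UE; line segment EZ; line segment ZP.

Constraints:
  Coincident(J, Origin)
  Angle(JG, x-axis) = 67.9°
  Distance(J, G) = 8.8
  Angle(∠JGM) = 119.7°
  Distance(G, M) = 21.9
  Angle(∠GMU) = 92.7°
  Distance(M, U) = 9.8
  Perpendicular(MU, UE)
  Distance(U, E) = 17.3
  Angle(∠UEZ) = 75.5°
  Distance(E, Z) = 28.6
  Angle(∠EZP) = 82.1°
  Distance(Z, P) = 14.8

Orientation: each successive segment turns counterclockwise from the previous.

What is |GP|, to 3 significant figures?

27.8

J is at the origin; JG runs at 67.9° with length 8.8, so G = (3.31, 8.15). ∠JGM = 119.7° gives GM at 128° from the x-axis; with |GM| = 21.9, M = (-10.2, 25.4). ∠GMU = 92.7° gives MU at -144° from the x-axis; with |MU| = 9.8, U = (-18.2, 19.7). The perpendicularity gives UE at right angles to MU, so UE runs at -54.5°; with |UE| = 17.3, E = (-8.16, 5.59). ∠UEZ = 75.5° gives EZ at 50.0° from the x-axis; with |EZ| = 28.6, Z = (10.2, 27.5). ∠EZP = 82.1° gives ZP at 148° from the x-axis; with |ZP| = 14.8, P = (-2.32, 35.4). Then |GP| = |P − G| = 27.8.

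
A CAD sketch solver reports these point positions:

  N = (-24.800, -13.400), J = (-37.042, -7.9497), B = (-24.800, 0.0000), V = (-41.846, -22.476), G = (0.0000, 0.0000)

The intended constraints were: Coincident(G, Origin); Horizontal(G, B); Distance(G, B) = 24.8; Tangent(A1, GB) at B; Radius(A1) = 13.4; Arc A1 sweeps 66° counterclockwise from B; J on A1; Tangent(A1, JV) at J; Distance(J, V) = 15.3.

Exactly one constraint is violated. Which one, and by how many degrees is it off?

Tangent(A1, JV) at J — off by 5.70°.

G = (0.00, 0.00) ✓; G.y = 0.00, B.y = 0.00 ✓; |GB| = 24.80 ✓; ∠(NB, BG) = 90.00° ✓; |NB| = 13.40 ✓; bearing(N→J) − bearing(N→B) = 66.00° ✓; |NJ| = 13.40 ✓; ∠(NJ, JV) = 84.30° ✗; |JV| = 15.30 ✓.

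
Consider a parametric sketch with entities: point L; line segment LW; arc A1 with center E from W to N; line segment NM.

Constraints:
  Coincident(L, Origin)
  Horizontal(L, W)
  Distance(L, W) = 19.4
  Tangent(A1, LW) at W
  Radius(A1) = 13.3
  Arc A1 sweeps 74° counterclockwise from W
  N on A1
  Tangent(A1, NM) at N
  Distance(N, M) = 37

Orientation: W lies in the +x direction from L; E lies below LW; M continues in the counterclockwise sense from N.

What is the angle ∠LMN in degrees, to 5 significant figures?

11.467°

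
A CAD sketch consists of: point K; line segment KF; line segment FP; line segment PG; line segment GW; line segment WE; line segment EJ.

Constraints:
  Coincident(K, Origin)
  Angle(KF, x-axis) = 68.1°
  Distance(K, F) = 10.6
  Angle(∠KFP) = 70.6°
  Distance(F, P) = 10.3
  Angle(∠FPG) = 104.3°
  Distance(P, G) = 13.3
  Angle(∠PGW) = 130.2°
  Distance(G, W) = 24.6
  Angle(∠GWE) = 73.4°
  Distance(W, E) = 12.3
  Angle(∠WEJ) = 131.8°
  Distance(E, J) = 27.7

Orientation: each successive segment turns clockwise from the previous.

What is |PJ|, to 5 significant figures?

14.192

K is at the origin; KF runs at 68.1° with length 10.6, so F = (3.9537, 9.8351). ∠KFP = 70.6° gives FP at -41.300° from the x-axis; with |FP| = 10.3, P = (11.692, 3.0370). ∠FPG = 104.3° gives PG at -117.00° from the x-axis; with |PG| = 13.3, G = (5.6536, -8.8133). ∠PGW = 130.2° gives GW at -166.80° from the x-axis; with |GW| = 24.6, W = (-18.296, -14.431). ∠GWE = 73.4° gives WE at 86.600° from the x-axis; with |WE| = 12.3, E = (-17.567, -2.1524). ∠WEJ = 131.8° gives EJ at 38.400° from the x-axis; with |EJ| = 27.7, J = (4.1414, 15.053). Then |PJ| = |J − P| = 14.192.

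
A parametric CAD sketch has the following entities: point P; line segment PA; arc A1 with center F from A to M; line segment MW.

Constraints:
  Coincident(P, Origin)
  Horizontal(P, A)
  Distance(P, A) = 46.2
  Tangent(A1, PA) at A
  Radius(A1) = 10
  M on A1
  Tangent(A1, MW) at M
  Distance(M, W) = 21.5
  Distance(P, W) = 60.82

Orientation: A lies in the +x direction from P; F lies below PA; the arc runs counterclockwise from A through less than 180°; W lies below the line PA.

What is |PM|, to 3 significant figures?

41.4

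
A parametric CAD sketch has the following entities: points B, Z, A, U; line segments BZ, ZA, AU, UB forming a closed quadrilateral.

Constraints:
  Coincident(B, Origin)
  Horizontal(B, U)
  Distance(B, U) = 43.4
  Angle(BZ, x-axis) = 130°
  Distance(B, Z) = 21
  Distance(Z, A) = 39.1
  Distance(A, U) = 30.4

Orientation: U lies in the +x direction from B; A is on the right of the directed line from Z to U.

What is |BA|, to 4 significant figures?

18.41

Checks: BZ at 130.0° ✓; |ZA| = 39.10 ✓; |AU| = 30.40 ✓.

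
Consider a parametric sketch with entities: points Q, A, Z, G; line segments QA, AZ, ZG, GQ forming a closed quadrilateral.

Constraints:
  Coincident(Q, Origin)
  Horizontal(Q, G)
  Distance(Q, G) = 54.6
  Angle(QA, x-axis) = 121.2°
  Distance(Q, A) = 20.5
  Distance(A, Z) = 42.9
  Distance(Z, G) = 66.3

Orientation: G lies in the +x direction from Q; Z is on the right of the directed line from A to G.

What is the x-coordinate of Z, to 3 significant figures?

-6.73

Checks: |AZ| = 42.90 ✓; |ZG| = 66.30 ✓.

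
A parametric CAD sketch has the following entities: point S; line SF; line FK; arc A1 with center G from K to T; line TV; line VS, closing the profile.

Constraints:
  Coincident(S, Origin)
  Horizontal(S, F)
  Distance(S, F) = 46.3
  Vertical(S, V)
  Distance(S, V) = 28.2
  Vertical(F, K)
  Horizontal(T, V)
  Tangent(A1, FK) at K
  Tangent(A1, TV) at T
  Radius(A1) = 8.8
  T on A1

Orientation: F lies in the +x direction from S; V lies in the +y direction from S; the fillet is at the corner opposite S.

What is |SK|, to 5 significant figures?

50.200

S is at the origin; SF is horizontal with |SF| = 46.3 and F on the +x side, so F = (46.300, 0.0000). S and V share the same x with |SV| = 28.2 and V on the +y side, so V = (0.0000, 28.200). The virtual corner opposite S is at (46.300, 28.200). Tangency of A1 to FK means the radius GK is perpendicular to FK and since A1 is tangent to TV there, GT ⟂ TV, with radius 8.8, so the center G sits 8.8 in from both sides at G = (37.500, 19.400). That places the tangent points at K = (46.300, 19.400) on FK and T = (37.500, 28.200) on TV. Then |SK| = |K − S| = 50.200.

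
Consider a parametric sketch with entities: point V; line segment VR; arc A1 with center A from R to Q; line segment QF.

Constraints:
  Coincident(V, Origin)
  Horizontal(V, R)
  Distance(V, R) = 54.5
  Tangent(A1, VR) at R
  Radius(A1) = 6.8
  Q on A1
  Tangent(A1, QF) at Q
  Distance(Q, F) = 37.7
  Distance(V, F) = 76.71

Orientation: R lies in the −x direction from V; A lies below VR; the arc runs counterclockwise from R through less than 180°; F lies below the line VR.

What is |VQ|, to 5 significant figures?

61.644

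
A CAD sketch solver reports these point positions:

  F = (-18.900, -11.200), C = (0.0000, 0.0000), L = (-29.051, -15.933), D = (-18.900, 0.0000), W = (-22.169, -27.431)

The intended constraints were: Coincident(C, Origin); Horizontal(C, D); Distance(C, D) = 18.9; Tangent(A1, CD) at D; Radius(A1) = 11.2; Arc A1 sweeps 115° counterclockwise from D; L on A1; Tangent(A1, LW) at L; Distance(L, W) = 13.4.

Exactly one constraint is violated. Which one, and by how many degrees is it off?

Tangent(A1, LW) at L — off by 5.90°.

C = (0.00, 0.00) ✓; C.y = 0.00, D.y = 0.00 ✓; |CD| = 18.90 ✓; ∠(FD, DC) = 90.00° ✓; |FD| = 11.20 ✓; bearing(F→L) − bearing(F→D) = 115.0° ✓; |FL| = 11.20 ✓; ∠(FL, LW) = 84.10° ✗; |LW| = 13.40 ✓.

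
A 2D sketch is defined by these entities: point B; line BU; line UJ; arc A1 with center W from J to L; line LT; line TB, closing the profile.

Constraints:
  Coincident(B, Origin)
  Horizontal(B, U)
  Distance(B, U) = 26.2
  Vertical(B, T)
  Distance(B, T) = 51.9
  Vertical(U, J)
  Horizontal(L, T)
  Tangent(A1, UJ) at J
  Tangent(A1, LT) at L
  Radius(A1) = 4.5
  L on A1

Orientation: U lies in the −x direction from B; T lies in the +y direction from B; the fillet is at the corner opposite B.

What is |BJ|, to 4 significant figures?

54.16

B is at the origin; B and U share the same y with |BU| = 26.2 and U on the −x side, so U = (-26.20, 0.000). BT is vertical with |BT| = 51.9 and T on the +y side, so T = (0.000, 51.90). The virtual corner opposite B is at (-26.20, 51.90). Since A1 is tangent to UJ there, WJ ⟂ UJ and the tangent condition forces WL to be normal to LT, with radius 4.5, so the center W sits 4.5 in from both sides at W = (-21.70, 47.40). That places the tangent points at J = (-26.20, 47.40) on UJ and L = (-21.70, 51.90) on LT. Then |BJ| = |J − B| = 54.16.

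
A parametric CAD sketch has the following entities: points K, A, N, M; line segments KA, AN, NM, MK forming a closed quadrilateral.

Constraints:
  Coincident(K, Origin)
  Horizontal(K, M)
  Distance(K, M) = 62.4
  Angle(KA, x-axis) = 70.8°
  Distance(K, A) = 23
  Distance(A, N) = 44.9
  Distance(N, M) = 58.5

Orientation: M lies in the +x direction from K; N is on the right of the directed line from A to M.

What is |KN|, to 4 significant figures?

24.74

Checks: |AN| = 44.90 ✓; |NM| = 58.50 ✓.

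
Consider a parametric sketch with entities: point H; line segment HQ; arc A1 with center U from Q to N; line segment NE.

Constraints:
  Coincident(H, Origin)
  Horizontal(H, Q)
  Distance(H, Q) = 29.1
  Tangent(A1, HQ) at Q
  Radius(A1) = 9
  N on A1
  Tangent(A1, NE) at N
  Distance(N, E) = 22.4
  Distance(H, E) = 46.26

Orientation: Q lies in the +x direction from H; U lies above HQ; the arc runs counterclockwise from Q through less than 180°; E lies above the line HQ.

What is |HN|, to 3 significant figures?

39.4

H is at the origin; HQ is horizontal with |HQ| = 29.1 and Q on the +x side, so Q = (29.1, 0.00). The tangent condition forces UQ to be normal to HQ, so U = Q + (0, 9) = (29.1, 9.00). Since UN ⟂ NE (tangency), |UE| = √(9.0² + 22.4²) = 24.1 regardless of where N sits on A1. So E lies on both circle(H, 46.26) and circle(U, 24.1); the above-HQ intersection is E = (32.5, 32.9). N is the foot of the tangent from E: N = (37.8, 11.1).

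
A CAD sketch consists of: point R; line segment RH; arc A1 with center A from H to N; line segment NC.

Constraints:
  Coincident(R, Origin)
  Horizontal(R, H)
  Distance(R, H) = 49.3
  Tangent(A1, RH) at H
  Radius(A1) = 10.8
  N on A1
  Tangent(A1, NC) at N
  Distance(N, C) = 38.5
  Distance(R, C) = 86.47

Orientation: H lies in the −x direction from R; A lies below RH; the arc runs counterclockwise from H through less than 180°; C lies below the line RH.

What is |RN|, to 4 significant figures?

59.16

R is at the origin; R and H share the same y with |RH| = 49.3 and H on the −x side, so H = (-49.30, 0.000). A1 meets RH tangentially, so AH is at right angles to RH, so A = H + (0, -10.8) = (-49.30, -10.80). Since AN ⟂ NC (tangency), |AC| = √(10.8² + 38.5²) = 39.99 regardless of where N sits on A1. So C lies on both circle(R, 86.47) and circle(A, 39.99); the below-RH intersection is C = (-76.70, -39.92). N is the foot of the tangent from C: N = (-58.87, -5.798).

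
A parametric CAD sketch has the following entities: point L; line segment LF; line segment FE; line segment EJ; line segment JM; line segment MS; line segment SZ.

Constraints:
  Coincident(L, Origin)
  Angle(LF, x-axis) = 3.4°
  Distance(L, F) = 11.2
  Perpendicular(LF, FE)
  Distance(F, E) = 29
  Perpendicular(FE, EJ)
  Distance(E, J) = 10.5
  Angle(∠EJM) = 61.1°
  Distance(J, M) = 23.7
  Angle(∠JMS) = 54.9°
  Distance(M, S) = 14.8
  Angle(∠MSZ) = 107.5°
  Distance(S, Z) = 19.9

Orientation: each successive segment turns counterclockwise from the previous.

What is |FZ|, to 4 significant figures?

35.94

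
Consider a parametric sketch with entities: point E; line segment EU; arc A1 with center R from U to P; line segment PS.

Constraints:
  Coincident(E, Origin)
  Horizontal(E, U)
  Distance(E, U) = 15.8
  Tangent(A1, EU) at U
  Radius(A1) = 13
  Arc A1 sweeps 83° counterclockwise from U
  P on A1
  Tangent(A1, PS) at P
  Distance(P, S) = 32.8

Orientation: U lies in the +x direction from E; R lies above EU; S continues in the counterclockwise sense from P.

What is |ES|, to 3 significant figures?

54.8

E is at the origin; E and U share the same y with |EU| = 15.8 and U on the +x side, so U = (15.8, 0.00). Since A1 is tangent to EU there, RU ⟂ EU, so R = U + (0, 13) = (15.8, 13.0). On A1, U sits at bearing -90° from R; an 83° counterclockwise sweep puts P at bearing -7°, so P = R + 13.0·(cos -7°, sin -7°) = (28.7, 11.4). Tangency of A1 to PS means the radius RP is perpendicular to PS, so PS runs along (−sin -7°, cos -7°); with |PS| = 32.8, S = (32.7, 44.0). Then |ES| = |S − E| = 54.8.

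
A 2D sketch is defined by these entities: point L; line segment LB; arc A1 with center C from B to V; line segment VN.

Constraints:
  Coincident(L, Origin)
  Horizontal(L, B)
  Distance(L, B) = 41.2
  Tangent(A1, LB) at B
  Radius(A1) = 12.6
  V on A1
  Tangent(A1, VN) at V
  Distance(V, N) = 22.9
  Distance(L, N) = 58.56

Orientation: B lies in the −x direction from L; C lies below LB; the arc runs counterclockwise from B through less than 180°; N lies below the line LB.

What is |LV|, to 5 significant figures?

55.638

Checks: |CV| = 12.60 ✓; ∠(CV, VN) = 90.00° ✓; |VN| = 22.90 ✓; |LN| = 58.56 ✓.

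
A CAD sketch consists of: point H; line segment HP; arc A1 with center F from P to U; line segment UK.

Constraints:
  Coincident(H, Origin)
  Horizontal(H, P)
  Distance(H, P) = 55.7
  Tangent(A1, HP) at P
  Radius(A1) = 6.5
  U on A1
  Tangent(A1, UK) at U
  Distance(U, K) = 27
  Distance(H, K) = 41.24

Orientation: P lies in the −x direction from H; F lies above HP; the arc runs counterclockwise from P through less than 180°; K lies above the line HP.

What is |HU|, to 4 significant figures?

50.67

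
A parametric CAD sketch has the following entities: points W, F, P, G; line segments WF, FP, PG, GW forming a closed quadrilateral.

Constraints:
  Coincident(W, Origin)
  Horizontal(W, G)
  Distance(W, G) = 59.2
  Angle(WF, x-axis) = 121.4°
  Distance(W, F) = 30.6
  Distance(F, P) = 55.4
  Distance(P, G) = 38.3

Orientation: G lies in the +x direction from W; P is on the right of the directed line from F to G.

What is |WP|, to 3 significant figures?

26.6

Checks: |FP| = 55.40 ✓; |PG| = 38.30 ✓.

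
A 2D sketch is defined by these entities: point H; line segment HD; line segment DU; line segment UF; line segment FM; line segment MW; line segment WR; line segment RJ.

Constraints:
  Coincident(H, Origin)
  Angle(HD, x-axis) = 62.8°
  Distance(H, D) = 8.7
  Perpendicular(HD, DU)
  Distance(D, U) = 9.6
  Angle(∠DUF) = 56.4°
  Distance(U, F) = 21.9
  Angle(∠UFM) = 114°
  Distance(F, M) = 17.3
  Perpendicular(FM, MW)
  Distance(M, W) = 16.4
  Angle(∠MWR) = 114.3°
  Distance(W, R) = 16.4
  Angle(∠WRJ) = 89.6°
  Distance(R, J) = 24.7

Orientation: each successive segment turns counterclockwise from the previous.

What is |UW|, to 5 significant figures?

26.455

∠UFM = 114.0° gives FM at -17.600° from the x-axis; with |FM| = 17.3, M = (14.370, -14.868). The perpendicularity gives MW at right angles to FM, so MW runs at 72.400°; with |MW| = 16.4, W = (19.329, 0.76387). Then |UW| = |W − U| = 26.455.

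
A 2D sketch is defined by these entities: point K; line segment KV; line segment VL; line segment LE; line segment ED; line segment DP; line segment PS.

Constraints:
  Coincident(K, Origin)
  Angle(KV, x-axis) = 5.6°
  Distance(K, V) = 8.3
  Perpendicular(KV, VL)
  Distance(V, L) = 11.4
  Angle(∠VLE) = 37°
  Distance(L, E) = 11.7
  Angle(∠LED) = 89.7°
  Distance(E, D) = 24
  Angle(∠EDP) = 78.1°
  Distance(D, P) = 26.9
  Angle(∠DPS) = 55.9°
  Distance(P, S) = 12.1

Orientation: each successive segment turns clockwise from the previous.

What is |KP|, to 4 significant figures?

34.02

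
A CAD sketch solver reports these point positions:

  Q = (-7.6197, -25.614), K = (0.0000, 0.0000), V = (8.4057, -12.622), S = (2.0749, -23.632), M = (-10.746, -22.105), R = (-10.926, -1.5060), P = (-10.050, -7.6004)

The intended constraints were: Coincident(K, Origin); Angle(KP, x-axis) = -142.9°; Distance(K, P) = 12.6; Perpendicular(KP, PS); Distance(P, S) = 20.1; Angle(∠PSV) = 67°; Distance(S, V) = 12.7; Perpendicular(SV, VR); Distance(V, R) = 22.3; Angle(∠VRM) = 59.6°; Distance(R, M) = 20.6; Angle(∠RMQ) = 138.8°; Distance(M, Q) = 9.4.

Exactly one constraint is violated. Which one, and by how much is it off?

Distance(M, Q) = 9.4 — off by 4.70.

K = (0.00, 0.00) ✓; KP at -142.9° ✓; |KP| = 12.60 ✓; ∠(KP, PS) = 90.00° ✓; |PS| = 20.10 ✓; ∠PSV = 67.00° ✓; |SV| = 12.70 ✓; ∠(SV, VR) = 90.00° ✓; |VR| = 22.30 ✓; ∠VRM = 59.60° ✓; |RM| = 20.60 ✓; ∠RMQ = 138.8° ✓; |MQ| = 4.700 ✗.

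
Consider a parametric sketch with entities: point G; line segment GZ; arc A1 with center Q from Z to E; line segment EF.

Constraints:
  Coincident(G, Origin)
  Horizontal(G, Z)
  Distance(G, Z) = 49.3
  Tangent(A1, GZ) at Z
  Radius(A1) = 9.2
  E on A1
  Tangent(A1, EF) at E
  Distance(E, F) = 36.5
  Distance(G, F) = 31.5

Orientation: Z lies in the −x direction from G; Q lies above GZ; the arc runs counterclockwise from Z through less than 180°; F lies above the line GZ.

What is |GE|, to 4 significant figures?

43.16

G is at the origin; GZ is horizontal with |GZ| = 49.3 and Z on the −x side, so Z = (-49.30, 0.000). Since A1 is tangent to GZ there, QZ ⟂ GZ, so Q = Z + (0, 9.2) = (-49.30, 9.200). Since QE ⟂ EF (tangency), |QF| = √(9.2² + 36.5²) = 37.64 regardless of where E sits on A1. So F lies on both circle(G, 31.5) and circle(Q, 37.64); the above-GZ intersection is F = (-16.16, 27.04). E is the foot of the tangent from F: E = (-43.09, 2.411).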